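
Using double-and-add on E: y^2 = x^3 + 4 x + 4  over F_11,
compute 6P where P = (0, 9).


k = 6 = 110_2 (binary, LSB first: 011)
Double-and-add from P = (0, 9):
  bit 0 = 0: acc unchanged = O
  bit 1 = 1: acc = O + (1, 3) = (1, 3)
  bit 2 = 1: acc = (1, 3) + (7, 1) = (8, 3)

6P = (8, 3)


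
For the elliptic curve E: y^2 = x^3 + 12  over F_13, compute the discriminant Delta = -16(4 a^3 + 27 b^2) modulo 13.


4 a^3 + 27 b^2 = 4*0^3 + 27*12^2 = 0 + 3888 = 3888
Delta = -16 * (3888) = -62208
Delta mod 13 = 10

Delta = 10 (mod 13)


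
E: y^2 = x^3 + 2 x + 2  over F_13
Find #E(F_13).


For each x in F_13, count y with y^2 = x^3 + 2 x + 2 mod 13:
  x = 2: RHS = 1, y in [1, 12]  -> 2 point(s)
  x = 3: RHS = 9, y in [3, 10]  -> 2 point(s)
  x = 4: RHS = 9, y in [3, 10]  -> 2 point(s)
  x = 6: RHS = 9, y in [3, 10]  -> 2 point(s)
  x = 8: RHS = 10, y in [6, 7]  -> 2 point(s)
  x = 11: RHS = 3, y in [4, 9]  -> 2 point(s)
  x = 12: RHS = 12, y in [5, 8]  -> 2 point(s)
Affine points: 14. Add the point at infinity: total = 15.

#E(F_13) = 15


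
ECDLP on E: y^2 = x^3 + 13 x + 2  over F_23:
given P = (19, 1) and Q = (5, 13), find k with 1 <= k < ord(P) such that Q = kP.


Enumerate multiples of P until we hit Q = (5, 13):
  1P = (19, 1)
  2P = (1, 19)
  3P = (4, 7)
  4P = (2, 6)
  5P = (11, 21)
  6P = (5, 10)
  7P = (0, 18)
  8P = (12, 0)
  9P = (0, 5)
  10P = (5, 13)
Match found at i = 10.

k = 10


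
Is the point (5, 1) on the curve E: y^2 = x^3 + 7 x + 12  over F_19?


Check whether y^2 = x^3 + 7 x + 12 (mod 19) for (x, y) = (5, 1).
LHS: y^2 = 1^2 mod 19 = 1
RHS: x^3 + 7 x + 12 = 5^3 + 7*5 + 12 mod 19 = 1
LHS = RHS

Yes, on the curve


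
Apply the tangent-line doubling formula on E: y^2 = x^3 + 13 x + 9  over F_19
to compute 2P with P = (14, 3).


Doubling: s = (3 x1^2 + a) / (2 y1)
s = (3*14^2 + 13) / (2*3) mod 19 = 2
x3 = s^2 - 2 x1 mod 19 = 2^2 - 2*14 = 14
y3 = s (x1 - x3) - y1 mod 19 = 2 * (14 - 14) - 3 = 16

2P = (14, 16)


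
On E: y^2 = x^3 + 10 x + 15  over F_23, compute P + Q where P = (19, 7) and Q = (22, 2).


P != Q, so use the chord formula.
s = (y2 - y1) / (x2 - x1) = (18) / (3) mod 23 = 6
x3 = s^2 - x1 - x2 mod 23 = 6^2 - 19 - 22 = 18
y3 = s (x1 - x3) - y1 mod 23 = 6 * (19 - 18) - 7 = 22

P + Q = (18, 22)


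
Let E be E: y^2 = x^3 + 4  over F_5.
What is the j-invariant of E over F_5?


Delta = -16(4 a^3 + 27 b^2) mod 5 = 3
-1728 * (4 a)^3 = -1728 * (4*0)^3 mod 5 = 0
j = 0 * 3^(-1) mod 5 = 0

j = 0 (mod 5)


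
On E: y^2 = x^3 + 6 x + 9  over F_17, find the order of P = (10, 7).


Compute successive multiples of P until we hit O:
  1P = (10, 7)
  2P = (14, 10)
  3P = (1, 4)
  4P = (8, 5)
  5P = (0, 3)
  6P = (16, 11)
  7P = (16, 6)
  8P = (0, 14)
  ... (continuing to 13P)
  13P = O

ord(P) = 13


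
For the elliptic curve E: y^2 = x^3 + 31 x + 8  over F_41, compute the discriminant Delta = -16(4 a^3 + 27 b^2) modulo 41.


4 a^3 + 27 b^2 = 4*31^3 + 27*8^2 = 119164 + 1728 = 120892
Delta = -16 * (120892) = -1934272
Delta mod 41 = 26

Delta = 26 (mod 41)


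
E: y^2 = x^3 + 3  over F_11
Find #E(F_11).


For each x in F_11, count y with y^2 = x^3 + 0 x + 3 mod 11:
  x = 0: RHS = 3, y in [5, 6]  -> 2 point(s)
  x = 1: RHS = 4, y in [2, 9]  -> 2 point(s)
  x = 2: RHS = 0, y in [0]  -> 1 point(s)
  x = 4: RHS = 1, y in [1, 10]  -> 2 point(s)
  x = 7: RHS = 5, y in [4, 7]  -> 2 point(s)
  x = 8: RHS = 9, y in [3, 8]  -> 2 point(s)
Affine points: 11. Add the point at infinity: total = 12.

#E(F_11) = 12


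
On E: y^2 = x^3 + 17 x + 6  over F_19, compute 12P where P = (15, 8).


k = 12 = 1100_2 (binary, LSB first: 0011)
Double-and-add from P = (15, 8):
  bit 0 = 0: acc unchanged = O
  bit 1 = 0: acc unchanged = O
  bit 2 = 1: acc = O + (10, 6) = (10, 6)
  bit 3 = 1: acc = (10, 6) + (4, 10) = (16, 17)

12P = (16, 17)


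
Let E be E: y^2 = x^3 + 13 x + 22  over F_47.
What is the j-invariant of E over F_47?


Delta = -16(4 a^3 + 27 b^2) mod 47 = 31
-1728 * (4 a)^3 = -1728 * (4*13)^3 mod 47 = 12
j = 12 * 31^(-1) mod 47 = 11

j = 11 (mod 47)


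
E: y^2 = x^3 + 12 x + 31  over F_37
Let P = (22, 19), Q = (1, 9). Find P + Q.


P != Q, so use the chord formula.
s = (y2 - y1) / (x2 - x1) = (27) / (16) mod 37 = 4
x3 = s^2 - x1 - x2 mod 37 = 4^2 - 22 - 1 = 30
y3 = s (x1 - x3) - y1 mod 37 = 4 * (22 - 30) - 19 = 23

P + Q = (30, 23)


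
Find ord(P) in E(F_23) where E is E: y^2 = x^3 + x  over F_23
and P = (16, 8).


Compute successive multiples of P until we hit O:
  1P = (16, 8)
  2P = (9, 5)
  3P = (1, 5)
  4P = (18, 10)
  5P = (13, 18)
  6P = (0, 0)
  7P = (13, 5)
  8P = (18, 13)
  ... (continuing to 12P)
  12P = O

ord(P) = 12


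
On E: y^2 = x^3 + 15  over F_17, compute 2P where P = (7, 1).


Doubling: s = (3 x1^2 + a) / (2 y1)
s = (3*7^2 + 0) / (2*1) mod 17 = 14
x3 = s^2 - 2 x1 mod 17 = 14^2 - 2*7 = 12
y3 = s (x1 - x3) - y1 mod 17 = 14 * (7 - 12) - 1 = 14

2P = (12, 14)


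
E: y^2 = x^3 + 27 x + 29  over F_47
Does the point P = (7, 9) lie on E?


Check whether y^2 = x^3 + 27 x + 29 (mod 47) for (x, y) = (7, 9).
LHS: y^2 = 9^2 mod 47 = 34
RHS: x^3 + 27 x + 29 = 7^3 + 27*7 + 29 mod 47 = 44
LHS != RHS

No, not on the curve


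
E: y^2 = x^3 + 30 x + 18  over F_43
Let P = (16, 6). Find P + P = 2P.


Doubling: s = (3 x1^2 + a) / (2 y1)
s = (3*16^2 + 30) / (2*6) mod 43 = 2
x3 = s^2 - 2 x1 mod 43 = 2^2 - 2*16 = 15
y3 = s (x1 - x3) - y1 mod 43 = 2 * (16 - 15) - 6 = 39

2P = (15, 39)


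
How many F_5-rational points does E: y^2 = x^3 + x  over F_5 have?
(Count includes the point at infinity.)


For each x in F_5, count y with y^2 = x^3 + 1 x + 0 mod 5:
  x = 0: RHS = 0, y in [0]  -> 1 point(s)
  x = 2: RHS = 0, y in [0]  -> 1 point(s)
  x = 3: RHS = 0, y in [0]  -> 1 point(s)
Affine points: 3. Add the point at infinity: total = 4.

#E(F_5) = 4


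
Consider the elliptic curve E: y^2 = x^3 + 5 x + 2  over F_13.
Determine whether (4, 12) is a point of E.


Check whether y^2 = x^3 + 5 x + 2 (mod 13) for (x, y) = (4, 12).
LHS: y^2 = 12^2 mod 13 = 1
RHS: x^3 + 5 x + 2 = 4^3 + 5*4 + 2 mod 13 = 8
LHS != RHS

No, not on the curve


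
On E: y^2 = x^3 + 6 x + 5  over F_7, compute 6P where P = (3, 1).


k = 6 = 110_2 (binary, LSB first: 011)
Double-and-add from P = (3, 1):
  bit 0 = 0: acc unchanged = O
  bit 1 = 1: acc = O + (2, 5) = (2, 5)
  bit 2 = 1: acc = (2, 5) + (4, 4) = (3, 6)

6P = (3, 6)


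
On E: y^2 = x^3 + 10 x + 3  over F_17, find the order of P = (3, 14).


Compute successive multiples of P until we hit O:
  1P = (3, 14)
  2P = (7, 5)
  3P = (11, 4)
  4P = (12, 10)
  5P = (15, 14)
  6P = (16, 3)
  7P = (13, 1)
  8P = (10, 7)
  ... (continuing to 20P)
  20P = O

ord(P) = 20


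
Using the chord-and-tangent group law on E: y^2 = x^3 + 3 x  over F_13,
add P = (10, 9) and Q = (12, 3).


P != Q, so use the chord formula.
s = (y2 - y1) / (x2 - x1) = (7) / (2) mod 13 = 10
x3 = s^2 - x1 - x2 mod 13 = 10^2 - 10 - 12 = 0
y3 = s (x1 - x3) - y1 mod 13 = 10 * (10 - 0) - 9 = 0

P + Q = (0, 0)


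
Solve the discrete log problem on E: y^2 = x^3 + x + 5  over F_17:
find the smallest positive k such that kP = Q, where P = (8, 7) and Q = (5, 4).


Enumerate multiples of P until we hit Q = (5, 4):
  1P = (8, 7)
  2P = (5, 4)
Match found at i = 2.

k = 2


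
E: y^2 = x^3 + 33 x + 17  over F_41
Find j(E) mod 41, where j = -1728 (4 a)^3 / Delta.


Delta = -16(4 a^3 + 27 b^2) mod 41 = 6
-1728 * (4 a)^3 = -1728 * (4*33)^3 mod 41 = 13
j = 13 * 6^(-1) mod 41 = 9

j = 9 (mod 41)


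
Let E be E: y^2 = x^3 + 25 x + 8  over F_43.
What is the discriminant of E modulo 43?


4 a^3 + 27 b^2 = 4*25^3 + 27*8^2 = 62500 + 1728 = 64228
Delta = -16 * (64228) = -1027648
Delta mod 43 = 9

Delta = 9 (mod 43)


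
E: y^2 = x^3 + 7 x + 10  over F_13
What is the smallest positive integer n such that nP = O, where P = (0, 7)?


Compute successive multiples of P until we hit O:
  1P = (0, 7)
  2P = (10, 1)
  3P = (7, 5)
  4P = (9, 3)
  5P = (5, 1)
  6P = (11, 1)
  7P = (11, 12)
  8P = (5, 12)
  ... (continuing to 13P)
  13P = O

ord(P) = 13


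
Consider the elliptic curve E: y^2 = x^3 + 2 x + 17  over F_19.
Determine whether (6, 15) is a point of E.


Check whether y^2 = x^3 + 2 x + 17 (mod 19) for (x, y) = (6, 15).
LHS: y^2 = 15^2 mod 19 = 16
RHS: x^3 + 2 x + 17 = 6^3 + 2*6 + 17 mod 19 = 17
LHS != RHS

No, not on the curve


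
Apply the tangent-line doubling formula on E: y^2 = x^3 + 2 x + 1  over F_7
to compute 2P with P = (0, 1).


Doubling: s = (3 x1^2 + a) / (2 y1)
s = (3*0^2 + 2) / (2*1) mod 7 = 1
x3 = s^2 - 2 x1 mod 7 = 1^2 - 2*0 = 1
y3 = s (x1 - x3) - y1 mod 7 = 1 * (0 - 1) - 1 = 5

2P = (1, 5)


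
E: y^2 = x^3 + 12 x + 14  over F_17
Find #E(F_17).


For each x in F_17, count y with y^2 = x^3 + 12 x + 14 mod 17:
  x = 3: RHS = 9, y in [3, 14]  -> 2 point(s)
  x = 6: RHS = 13, y in [8, 9]  -> 2 point(s)
  x = 7: RHS = 16, y in [4, 13]  -> 2 point(s)
  x = 9: RHS = 1, y in [1, 16]  -> 2 point(s)
  x = 11: RHS = 15, y in [7, 10]  -> 2 point(s)
  x = 12: RHS = 16, y in [4, 13]  -> 2 point(s)
  x = 13: RHS = 4, y in [2, 15]  -> 2 point(s)
  x = 14: RHS = 2, y in [6, 11]  -> 2 point(s)
  x = 15: RHS = 16, y in [4, 13]  -> 2 point(s)
  x = 16: RHS = 1, y in [1, 16]  -> 2 point(s)
Affine points: 20. Add the point at infinity: total = 21.

#E(F_17) = 21


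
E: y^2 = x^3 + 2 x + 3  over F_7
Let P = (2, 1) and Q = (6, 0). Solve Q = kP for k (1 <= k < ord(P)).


Enumerate multiples of P until we hit Q = (6, 0):
  1P = (2, 1)
  2P = (3, 6)
  3P = (6, 0)
Match found at i = 3.

k = 3


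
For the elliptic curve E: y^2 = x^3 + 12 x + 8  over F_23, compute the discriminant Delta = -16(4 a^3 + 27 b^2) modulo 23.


4 a^3 + 27 b^2 = 4*12^3 + 27*8^2 = 6912 + 1728 = 8640
Delta = -16 * (8640) = -138240
Delta mod 23 = 13

Delta = 13 (mod 23)


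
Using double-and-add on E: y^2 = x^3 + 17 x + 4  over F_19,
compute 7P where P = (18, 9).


k = 7 = 111_2 (binary, LSB first: 111)
Double-and-add from P = (18, 9):
  bit 0 = 1: acc = O + (18, 9) = (18, 9)
  bit 1 = 1: acc = (18, 9) + (3, 14) = (15, 9)
  bit 2 = 1: acc = (15, 9) + (5, 10) = (3, 5)

7P = (3, 5)


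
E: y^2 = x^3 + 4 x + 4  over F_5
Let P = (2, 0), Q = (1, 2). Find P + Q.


P != Q, so use the chord formula.
s = (y2 - y1) / (x2 - x1) = (2) / (4) mod 5 = 3
x3 = s^2 - x1 - x2 mod 5 = 3^2 - 2 - 1 = 1
y3 = s (x1 - x3) - y1 mod 5 = 3 * (2 - 1) - 0 = 3

P + Q = (1, 3)


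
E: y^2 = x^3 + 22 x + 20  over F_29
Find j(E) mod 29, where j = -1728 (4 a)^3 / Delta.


Delta = -16(4 a^3 + 27 b^2) mod 29 = 10
-1728 * (4 a)^3 = -1728 * (4*22)^3 mod 29 = 12
j = 12 * 10^(-1) mod 29 = 7

j = 7 (mod 29)


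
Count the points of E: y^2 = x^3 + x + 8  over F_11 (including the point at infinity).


For each x in F_11, count y with y^2 = x^3 + 1 x + 8 mod 11:
  x = 3: RHS = 5, y in [4, 7]  -> 2 point(s)
  x = 8: RHS = 0, y in [0]  -> 1 point(s)
  x = 9: RHS = 9, y in [3, 8]  -> 2 point(s)
Affine points: 5. Add the point at infinity: total = 6.

#E(F_11) = 6


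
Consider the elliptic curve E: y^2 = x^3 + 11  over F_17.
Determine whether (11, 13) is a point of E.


Check whether y^2 = x^3 + 0 x + 11 (mod 17) for (x, y) = (11, 13).
LHS: y^2 = 13^2 mod 17 = 16
RHS: x^3 + 0 x + 11 = 11^3 + 0*11 + 11 mod 17 = 16
LHS = RHS

Yes, on the curve


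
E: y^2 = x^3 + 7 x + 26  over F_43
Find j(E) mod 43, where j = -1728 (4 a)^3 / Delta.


Delta = -16(4 a^3 + 27 b^2) mod 43 = 2
-1728 * (4 a)^3 = -1728 * (4*7)^3 mod 43 = 39
j = 39 * 2^(-1) mod 43 = 41

j = 41 (mod 43)


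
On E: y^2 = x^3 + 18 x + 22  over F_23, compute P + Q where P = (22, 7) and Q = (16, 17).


P != Q, so use the chord formula.
s = (y2 - y1) / (x2 - x1) = (10) / (17) mod 23 = 6
x3 = s^2 - x1 - x2 mod 23 = 6^2 - 22 - 16 = 21
y3 = s (x1 - x3) - y1 mod 23 = 6 * (22 - 21) - 7 = 22

P + Q = (21, 22)


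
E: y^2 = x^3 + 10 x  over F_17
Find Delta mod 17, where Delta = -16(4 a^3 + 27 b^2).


4 a^3 + 27 b^2 = 4*10^3 + 27*0^2 = 4000 + 0 = 4000
Delta = -16 * (4000) = -64000
Delta mod 17 = 5

Delta = 5 (mod 17)


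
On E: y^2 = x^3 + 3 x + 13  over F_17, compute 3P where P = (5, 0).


k = 3 = 11_2 (binary, LSB first: 11)
Double-and-add from P = (5, 0):
  bit 0 = 1: acc = O + (5, 0) = (5, 0)
  bit 1 = 1: acc = (5, 0) + O = (5, 0)

3P = (5, 0)


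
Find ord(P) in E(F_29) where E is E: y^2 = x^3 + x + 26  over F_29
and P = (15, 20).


Compute successive multiples of P until we hit O:
  1P = (15, 20)
  2P = (21, 12)
  3P = (27, 25)
  4P = (20, 19)
  5P = (1, 12)
  6P = (8, 13)
  7P = (7, 17)
  8P = (23, 6)
  ... (continuing to 18P)
  18P = O

ord(P) = 18


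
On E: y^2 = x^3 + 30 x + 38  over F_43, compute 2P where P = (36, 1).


Doubling: s = (3 x1^2 + a) / (2 y1)
s = (3*36^2 + 30) / (2*1) mod 43 = 24
x3 = s^2 - 2 x1 mod 43 = 24^2 - 2*36 = 31
y3 = s (x1 - x3) - y1 mod 43 = 24 * (36 - 31) - 1 = 33

2P = (31, 33)


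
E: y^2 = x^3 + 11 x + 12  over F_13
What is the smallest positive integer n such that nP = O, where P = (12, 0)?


Compute successive multiples of P until we hit O:
  1P = (12, 0)
  2P = O

ord(P) = 2


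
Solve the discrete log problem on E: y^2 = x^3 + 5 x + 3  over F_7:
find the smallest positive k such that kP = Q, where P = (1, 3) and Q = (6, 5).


Enumerate multiples of P until we hit Q = (6, 5):
  1P = (1, 3)
  2P = (6, 2)
  3P = (2, 0)
  4P = (6, 5)
Match found at i = 4.

k = 4


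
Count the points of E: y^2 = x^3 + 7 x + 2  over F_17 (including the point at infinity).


For each x in F_17, count y with y^2 = x^3 + 7 x + 2 mod 17:
  x = 0: RHS = 2, y in [6, 11]  -> 2 point(s)
  x = 3: RHS = 16, y in [4, 13]  -> 2 point(s)
  x = 4: RHS = 9, y in [3, 14]  -> 2 point(s)
  x = 5: RHS = 9, y in [3, 14]  -> 2 point(s)
  x = 8: RHS = 9, y in [3, 14]  -> 2 point(s)
  x = 10: RHS = 1, y in [1, 16]  -> 2 point(s)
  x = 11: RHS = 16, y in [4, 13]  -> 2 point(s)
Affine points: 14. Add the point at infinity: total = 15.

#E(F_17) = 15


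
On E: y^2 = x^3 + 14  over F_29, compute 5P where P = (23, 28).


k = 5 = 101_2 (binary, LSB first: 101)
Double-and-add from P = (23, 28):
  bit 0 = 1: acc = O + (23, 28) = (23, 28)
  bit 1 = 0: acc unchanged = (23, 28)
  bit 2 = 1: acc = (23, 28) + (15, 5) = (26, 25)

5P = (26, 25)


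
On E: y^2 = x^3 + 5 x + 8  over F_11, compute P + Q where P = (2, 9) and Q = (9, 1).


P != Q, so use the chord formula.
s = (y2 - y1) / (x2 - x1) = (3) / (7) mod 11 = 2
x3 = s^2 - x1 - x2 mod 11 = 2^2 - 2 - 9 = 4
y3 = s (x1 - x3) - y1 mod 11 = 2 * (2 - 4) - 9 = 9

P + Q = (4, 9)


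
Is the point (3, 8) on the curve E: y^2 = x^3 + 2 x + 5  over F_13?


Check whether y^2 = x^3 + 2 x + 5 (mod 13) for (x, y) = (3, 8).
LHS: y^2 = 8^2 mod 13 = 12
RHS: x^3 + 2 x + 5 = 3^3 + 2*3 + 5 mod 13 = 12
LHS = RHS

Yes, on the curve


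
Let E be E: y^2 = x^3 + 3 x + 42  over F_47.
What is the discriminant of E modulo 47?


4 a^3 + 27 b^2 = 4*3^3 + 27*42^2 = 108 + 47628 = 47736
Delta = -16 * (47736) = -763776
Delta mod 47 = 21

Delta = 21 (mod 47)


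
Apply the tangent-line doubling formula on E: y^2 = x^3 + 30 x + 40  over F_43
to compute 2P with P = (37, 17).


Doubling: s = (3 x1^2 + a) / (2 y1)
s = (3*37^2 + 30) / (2*17) mod 43 = 42
x3 = s^2 - 2 x1 mod 43 = 42^2 - 2*37 = 13
y3 = s (x1 - x3) - y1 mod 43 = 42 * (37 - 13) - 17 = 2

2P = (13, 2)


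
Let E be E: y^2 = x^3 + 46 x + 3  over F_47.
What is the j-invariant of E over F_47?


Delta = -16(4 a^3 + 27 b^2) mod 47 = 30
-1728 * (4 a)^3 = -1728 * (4*46)^3 mod 47 = 1
j = 1 * 30^(-1) mod 47 = 11

j = 11 (mod 47)


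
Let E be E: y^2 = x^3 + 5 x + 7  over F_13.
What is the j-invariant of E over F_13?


Delta = -16(4 a^3 + 27 b^2) mod 13 = 4
-1728 * (4 a)^3 = -1728 * (4*5)^3 mod 13 = 5
j = 5 * 4^(-1) mod 13 = 11

j = 11 (mod 13)


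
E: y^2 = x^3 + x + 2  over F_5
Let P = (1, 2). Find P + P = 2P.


Doubling: s = (3 x1^2 + a) / (2 y1)
s = (3*1^2 + 1) / (2*2) mod 5 = 1
x3 = s^2 - 2 x1 mod 5 = 1^2 - 2*1 = 4
y3 = s (x1 - x3) - y1 mod 5 = 1 * (1 - 4) - 2 = 0

2P = (4, 0)


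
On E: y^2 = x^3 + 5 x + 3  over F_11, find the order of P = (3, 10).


Compute successive multiples of P until we hit O:
  1P = (3, 10)
  2P = (8, 4)
  3P = (1, 3)
  4P = (0, 6)
  5P = (0, 5)
  6P = (1, 8)
  7P = (8, 7)
  8P = (3, 1)
  ... (continuing to 9P)
  9P = O

ord(P) = 9


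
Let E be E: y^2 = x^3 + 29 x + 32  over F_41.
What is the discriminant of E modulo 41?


4 a^3 + 27 b^2 = 4*29^3 + 27*32^2 = 97556 + 27648 = 125204
Delta = -16 * (125204) = -2003264
Delta mod 41 = 37

Delta = 37 (mod 41)


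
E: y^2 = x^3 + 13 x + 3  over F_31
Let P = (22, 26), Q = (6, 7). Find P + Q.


P != Q, so use the chord formula.
s = (y2 - y1) / (x2 - x1) = (12) / (15) mod 31 = 7
x3 = s^2 - x1 - x2 mod 31 = 7^2 - 22 - 6 = 21
y3 = s (x1 - x3) - y1 mod 31 = 7 * (22 - 21) - 26 = 12

P + Q = (21, 12)


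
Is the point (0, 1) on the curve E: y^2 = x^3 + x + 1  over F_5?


Check whether y^2 = x^3 + 1 x + 1 (mod 5) for (x, y) = (0, 1).
LHS: y^2 = 1^2 mod 5 = 1
RHS: x^3 + 1 x + 1 = 0^3 + 1*0 + 1 mod 5 = 1
LHS = RHS

Yes, on the curve


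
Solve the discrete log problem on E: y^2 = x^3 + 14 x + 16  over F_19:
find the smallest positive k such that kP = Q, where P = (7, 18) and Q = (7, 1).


Enumerate multiples of P until we hit Q = (7, 1):
  1P = (7, 18)
  2P = (11, 0)
  3P = (7, 1)
Match found at i = 3.

k = 3


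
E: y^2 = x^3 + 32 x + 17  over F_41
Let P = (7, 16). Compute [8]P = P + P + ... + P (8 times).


k = 8 = 1000_2 (binary, LSB first: 0001)
Double-and-add from P = (7, 16):
  bit 0 = 0: acc unchanged = O
  bit 1 = 0: acc unchanged = O
  bit 2 = 0: acc unchanged = O
  bit 3 = 1: acc = O + (7, 25) = (7, 25)

8P = (7, 25)


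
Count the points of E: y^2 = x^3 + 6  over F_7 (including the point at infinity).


For each x in F_7, count y with y^2 = x^3 + 0 x + 6 mod 7:
  x = 1: RHS = 0, y in [0]  -> 1 point(s)
  x = 2: RHS = 0, y in [0]  -> 1 point(s)
  x = 4: RHS = 0, y in [0]  -> 1 point(s)
Affine points: 3. Add the point at infinity: total = 4.

#E(F_7) = 4


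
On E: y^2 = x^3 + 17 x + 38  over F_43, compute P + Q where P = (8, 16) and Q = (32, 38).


P != Q, so use the chord formula.
s = (y2 - y1) / (x2 - x1) = (22) / (24) mod 43 = 26
x3 = s^2 - x1 - x2 mod 43 = 26^2 - 8 - 32 = 34
y3 = s (x1 - x3) - y1 mod 43 = 26 * (8 - 34) - 16 = 39

P + Q = (34, 39)


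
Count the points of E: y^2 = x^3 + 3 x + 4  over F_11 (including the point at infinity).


For each x in F_11, count y with y^2 = x^3 + 3 x + 4 mod 11:
  x = 0: RHS = 4, y in [2, 9]  -> 2 point(s)
  x = 4: RHS = 3, y in [5, 6]  -> 2 point(s)
  x = 5: RHS = 1, y in [1, 10]  -> 2 point(s)
  x = 7: RHS = 5, y in [4, 7]  -> 2 point(s)
  x = 8: RHS = 1, y in [1, 10]  -> 2 point(s)
  x = 9: RHS = 1, y in [1, 10]  -> 2 point(s)
  x = 10: RHS = 0, y in [0]  -> 1 point(s)
Affine points: 13. Add the point at infinity: total = 14.

#E(F_11) = 14


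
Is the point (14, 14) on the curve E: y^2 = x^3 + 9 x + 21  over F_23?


Check whether y^2 = x^3 + 9 x + 21 (mod 23) for (x, y) = (14, 14).
LHS: y^2 = 14^2 mod 23 = 12
RHS: x^3 + 9 x + 21 = 14^3 + 9*14 + 21 mod 23 = 16
LHS != RHS

No, not on the curve


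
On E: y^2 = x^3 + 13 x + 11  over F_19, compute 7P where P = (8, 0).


k = 7 = 111_2 (binary, LSB first: 111)
Double-and-add from P = (8, 0):
  bit 0 = 1: acc = O + (8, 0) = (8, 0)
  bit 1 = 1: acc = (8, 0) + O = (8, 0)
  bit 2 = 1: acc = (8, 0) + O = (8, 0)

7P = (8, 0)


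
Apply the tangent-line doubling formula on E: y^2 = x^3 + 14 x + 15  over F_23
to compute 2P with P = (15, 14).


Doubling: s = (3 x1^2 + a) / (2 y1)
s = (3*15^2 + 14) / (2*14) mod 23 = 9
x3 = s^2 - 2 x1 mod 23 = 9^2 - 2*15 = 5
y3 = s (x1 - x3) - y1 mod 23 = 9 * (15 - 5) - 14 = 7

2P = (5, 7)


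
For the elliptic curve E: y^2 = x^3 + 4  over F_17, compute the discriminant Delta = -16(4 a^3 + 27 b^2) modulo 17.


4 a^3 + 27 b^2 = 4*0^3 + 27*4^2 = 0 + 432 = 432
Delta = -16 * (432) = -6912
Delta mod 17 = 7

Delta = 7 (mod 17)


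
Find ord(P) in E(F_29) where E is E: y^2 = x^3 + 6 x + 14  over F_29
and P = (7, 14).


Compute successive multiples of P until we hit O:
  1P = (7, 14)
  2P = (21, 11)
  3P = (8, 9)
  4P = (10, 1)
  5P = (5, 16)
  6P = (18, 26)
  7P = (27, 9)
  8P = (15, 17)
  ... (continuing to 19P)
  19P = O

ord(P) = 19


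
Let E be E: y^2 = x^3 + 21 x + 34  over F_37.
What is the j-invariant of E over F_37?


Delta = -16(4 a^3 + 27 b^2) mod 37 = 33
-1728 * (4 a)^3 = -1728 * (4*21)^3 mod 37 = 11
j = 11 * 33^(-1) mod 37 = 25

j = 25 (mod 37)


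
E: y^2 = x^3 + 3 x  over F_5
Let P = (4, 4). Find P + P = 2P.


Doubling: s = (3 x1^2 + a) / (2 y1)
s = (3*4^2 + 3) / (2*4) mod 5 = 2
x3 = s^2 - 2 x1 mod 5 = 2^2 - 2*4 = 1
y3 = s (x1 - x3) - y1 mod 5 = 2 * (4 - 1) - 4 = 2

2P = (1, 2)


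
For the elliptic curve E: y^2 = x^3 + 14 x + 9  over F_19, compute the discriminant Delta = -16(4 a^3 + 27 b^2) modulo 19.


4 a^3 + 27 b^2 = 4*14^3 + 27*9^2 = 10976 + 2187 = 13163
Delta = -16 * (13163) = -210608
Delta mod 19 = 7

Delta = 7 (mod 19)


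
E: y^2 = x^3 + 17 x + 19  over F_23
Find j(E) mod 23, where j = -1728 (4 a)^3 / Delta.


Delta = -16(4 a^3 + 27 b^2) mod 23 = 12
-1728 * (4 a)^3 = -1728 * (4*17)^3 mod 23 = 3
j = 3 * 12^(-1) mod 23 = 6

j = 6 (mod 23)


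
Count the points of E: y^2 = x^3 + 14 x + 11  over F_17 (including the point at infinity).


For each x in F_17, count y with y^2 = x^3 + 14 x + 11 mod 17:
  x = 1: RHS = 9, y in [3, 14]  -> 2 point(s)
  x = 2: RHS = 13, y in [8, 9]  -> 2 point(s)
  x = 5: RHS = 2, y in [6, 11]  -> 2 point(s)
  x = 9: RHS = 16, y in [4, 13]  -> 2 point(s)
  x = 11: RHS = 0, y in [0]  -> 1 point(s)
  x = 15: RHS = 9, y in [3, 14]  -> 2 point(s)
  x = 16: RHS = 13, y in [8, 9]  -> 2 point(s)
Affine points: 13. Add the point at infinity: total = 14.

#E(F_17) = 14


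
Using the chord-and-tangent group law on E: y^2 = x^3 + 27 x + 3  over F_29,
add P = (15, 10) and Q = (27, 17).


P != Q, so use the chord formula.
s = (y2 - y1) / (x2 - x1) = (7) / (12) mod 29 = 3
x3 = s^2 - x1 - x2 mod 29 = 3^2 - 15 - 27 = 25
y3 = s (x1 - x3) - y1 mod 29 = 3 * (15 - 25) - 10 = 18

P + Q = (25, 18)


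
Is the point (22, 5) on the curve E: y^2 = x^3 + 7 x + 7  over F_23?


Check whether y^2 = x^3 + 7 x + 7 (mod 23) for (x, y) = (22, 5).
LHS: y^2 = 5^2 mod 23 = 2
RHS: x^3 + 7 x + 7 = 22^3 + 7*22 + 7 mod 23 = 22
LHS != RHS

No, not on the curve


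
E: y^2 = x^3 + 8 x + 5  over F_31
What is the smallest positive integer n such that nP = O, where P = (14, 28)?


Compute successive multiples of P until we hit O:
  1P = (14, 28)
  2P = (19, 14)
  3P = (17, 30)
  4P = (28, 4)
  5P = (28, 27)
  6P = (17, 1)
  7P = (19, 17)
  8P = (14, 3)
  ... (continuing to 9P)
  9P = O

ord(P) = 9


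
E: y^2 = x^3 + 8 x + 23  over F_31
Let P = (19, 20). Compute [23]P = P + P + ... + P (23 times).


k = 23 = 10111_2 (binary, LSB first: 11101)
Double-and-add from P = (19, 20):
  bit 0 = 1: acc = O + (19, 20) = (19, 20)
  bit 1 = 1: acc = (19, 20) + (21, 20) = (22, 11)
  bit 2 = 1: acc = (22, 11) + (30, 13) = (12, 7)
  bit 3 = 0: acc unchanged = (12, 7)
  bit 4 = 1: acc = (12, 7) + (5, 23) = (11, 4)

23P = (11, 4)


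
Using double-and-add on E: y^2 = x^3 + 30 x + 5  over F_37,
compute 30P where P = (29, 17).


k = 30 = 11110_2 (binary, LSB first: 01111)
Double-and-add from P = (29, 17):
  bit 0 = 0: acc unchanged = O
  bit 1 = 1: acc = O + (16, 20) = (16, 20)
  bit 2 = 1: acc = (16, 20) + (17, 10) = (30, 9)
  bit 3 = 1: acc = (30, 9) + (2, 6) = (1, 6)
  bit 4 = 1: acc = (1, 6) + (36, 23) = (26, 3)

30P = (26, 3)


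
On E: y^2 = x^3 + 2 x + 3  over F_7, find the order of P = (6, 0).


Compute successive multiples of P until we hit O:
  1P = (6, 0)
  2P = O

ord(P) = 2


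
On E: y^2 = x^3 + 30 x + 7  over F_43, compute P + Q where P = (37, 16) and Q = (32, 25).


P != Q, so use the chord formula.
s = (y2 - y1) / (x2 - x1) = (9) / (38) mod 43 = 24
x3 = s^2 - x1 - x2 mod 43 = 24^2 - 37 - 32 = 34
y3 = s (x1 - x3) - y1 mod 43 = 24 * (37 - 34) - 16 = 13

P + Q = (34, 13)


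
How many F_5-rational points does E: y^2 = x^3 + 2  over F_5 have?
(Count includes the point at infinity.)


For each x in F_5, count y with y^2 = x^3 + 0 x + 2 mod 5:
  x = 2: RHS = 0, y in [0]  -> 1 point(s)
  x = 3: RHS = 4, y in [2, 3]  -> 2 point(s)
  x = 4: RHS = 1, y in [1, 4]  -> 2 point(s)
Affine points: 5. Add the point at infinity: total = 6.

#E(F_5) = 6


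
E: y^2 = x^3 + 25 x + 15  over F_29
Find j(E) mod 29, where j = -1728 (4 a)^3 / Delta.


Delta = -16(4 a^3 + 27 b^2) mod 29 = 15
-1728 * (4 a)^3 = -1728 * (4*25)^3 mod 29 = 3
j = 3 * 15^(-1) mod 29 = 6

j = 6 (mod 29)


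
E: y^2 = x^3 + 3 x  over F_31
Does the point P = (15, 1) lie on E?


Check whether y^2 = x^3 + 3 x + 0 (mod 31) for (x, y) = (15, 1).
LHS: y^2 = 1^2 mod 31 = 1
RHS: x^3 + 3 x + 0 = 15^3 + 3*15 + 0 mod 31 = 10
LHS != RHS

No, not on the curve


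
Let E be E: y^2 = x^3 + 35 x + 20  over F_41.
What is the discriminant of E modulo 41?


4 a^3 + 27 b^2 = 4*35^3 + 27*20^2 = 171500 + 10800 = 182300
Delta = -16 * (182300) = -2916800
Delta mod 41 = 22

Delta = 22 (mod 41)


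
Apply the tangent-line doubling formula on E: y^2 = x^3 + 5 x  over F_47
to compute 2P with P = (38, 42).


Doubling: s = (3 x1^2 + a) / (2 y1)
s = (3*38^2 + 5) / (2*42) mod 47 = 41
x3 = s^2 - 2 x1 mod 47 = 41^2 - 2*38 = 7
y3 = s (x1 - x3) - y1 mod 47 = 41 * (38 - 7) - 42 = 7

2P = (7, 7)


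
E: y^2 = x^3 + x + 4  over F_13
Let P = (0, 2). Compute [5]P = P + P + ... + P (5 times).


k = 5 = 101_2 (binary, LSB first: 101)
Double-and-add from P = (0, 2):
  bit 0 = 1: acc = O + (0, 2) = (0, 2)
  bit 1 = 0: acc unchanged = (0, 2)
  bit 2 = 1: acc = (0, 2) + (7, 4) = (9, 1)

5P = (9, 1)


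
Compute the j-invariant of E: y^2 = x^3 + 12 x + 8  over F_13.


Delta = -16(4 a^3 + 27 b^2) mod 13 = 2
-1728 * (4 a)^3 = -1728 * (4*12)^3 mod 13 = 1
j = 1 * 2^(-1) mod 13 = 7

j = 7 (mod 13)


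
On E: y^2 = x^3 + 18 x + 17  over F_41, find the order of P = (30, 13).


Compute successive multiples of P until we hit O:
  1P = (30, 13)
  2P = (21, 29)
  3P = (21, 12)
  4P = (30, 28)
  5P = O

ord(P) = 5


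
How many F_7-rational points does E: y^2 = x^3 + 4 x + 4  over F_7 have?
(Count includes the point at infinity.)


For each x in F_7, count y with y^2 = x^3 + 4 x + 4 mod 7:
  x = 0: RHS = 4, y in [2, 5]  -> 2 point(s)
  x = 1: RHS = 2, y in [3, 4]  -> 2 point(s)
  x = 3: RHS = 1, y in [1, 6]  -> 2 point(s)
  x = 4: RHS = 0, y in [0]  -> 1 point(s)
  x = 5: RHS = 2, y in [3, 4]  -> 2 point(s)
Affine points: 9. Add the point at infinity: total = 10.

#E(F_7) = 10


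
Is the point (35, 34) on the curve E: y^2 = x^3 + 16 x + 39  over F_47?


Check whether y^2 = x^3 + 16 x + 39 (mod 47) for (x, y) = (35, 34).
LHS: y^2 = 34^2 mod 47 = 28
RHS: x^3 + 16 x + 39 = 35^3 + 16*35 + 39 mod 47 = 46
LHS != RHS

No, not on the curve


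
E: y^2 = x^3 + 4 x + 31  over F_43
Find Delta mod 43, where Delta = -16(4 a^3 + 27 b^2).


4 a^3 + 27 b^2 = 4*4^3 + 27*31^2 = 256 + 25947 = 26203
Delta = -16 * (26203) = -419248
Delta mod 43 = 2

Delta = 2 (mod 43)


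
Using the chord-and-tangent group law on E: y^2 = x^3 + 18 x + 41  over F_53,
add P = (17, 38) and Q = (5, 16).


P != Q, so use the chord formula.
s = (y2 - y1) / (x2 - x1) = (31) / (41) mod 53 = 46
x3 = s^2 - x1 - x2 mod 53 = 46^2 - 17 - 5 = 27
y3 = s (x1 - x3) - y1 mod 53 = 46 * (17 - 27) - 38 = 32

P + Q = (27, 32)


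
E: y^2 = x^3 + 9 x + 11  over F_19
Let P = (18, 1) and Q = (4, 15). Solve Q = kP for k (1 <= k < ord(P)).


Enumerate multiples of P until we hit Q = (4, 15):
  1P = (18, 1)
  2P = (0, 12)
  3P = (8, 14)
  4P = (4, 15)
Match found at i = 4.

k = 4


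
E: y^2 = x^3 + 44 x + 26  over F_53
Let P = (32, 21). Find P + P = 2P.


Doubling: s = (3 x1^2 + a) / (2 y1)
s = (3*32^2 + 44) / (2*21) mod 53 = 1
x3 = s^2 - 2 x1 mod 53 = 1^2 - 2*32 = 43
y3 = s (x1 - x3) - y1 mod 53 = 1 * (32 - 43) - 21 = 21

2P = (43, 21)


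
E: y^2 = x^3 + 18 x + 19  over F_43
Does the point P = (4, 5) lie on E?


Check whether y^2 = x^3 + 18 x + 19 (mod 43) for (x, y) = (4, 5).
LHS: y^2 = 5^2 mod 43 = 25
RHS: x^3 + 18 x + 19 = 4^3 + 18*4 + 19 mod 43 = 26
LHS != RHS

No, not on the curve


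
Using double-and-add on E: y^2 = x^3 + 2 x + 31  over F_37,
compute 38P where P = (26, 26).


k = 38 = 100110_2 (binary, LSB first: 011001)
Double-and-add from P = (26, 26):
  bit 0 = 0: acc unchanged = O
  bit 1 = 1: acc = O + (18, 33) = (18, 33)
  bit 2 = 1: acc = (18, 33) + (31, 5) = (13, 16)
  bit 3 = 0: acc unchanged = (13, 16)
  bit 4 = 0: acc unchanged = (13, 16)
  bit 5 = 1: acc = (13, 16) + (32, 28) = (13, 21)

38P = (13, 21)


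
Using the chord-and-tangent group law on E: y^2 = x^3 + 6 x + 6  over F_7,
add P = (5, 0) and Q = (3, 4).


P != Q, so use the chord formula.
s = (y2 - y1) / (x2 - x1) = (4) / (5) mod 7 = 5
x3 = s^2 - x1 - x2 mod 7 = 5^2 - 5 - 3 = 3
y3 = s (x1 - x3) - y1 mod 7 = 5 * (5 - 3) - 0 = 3

P + Q = (3, 3)


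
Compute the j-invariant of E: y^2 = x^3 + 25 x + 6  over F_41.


Delta = -16(4 a^3 + 27 b^2) mod 41 = 18
-1728 * (4 a)^3 = -1728 * (4*25)^3 mod 41 = 22
j = 22 * 18^(-1) mod 41 = 24

j = 24 (mod 41)


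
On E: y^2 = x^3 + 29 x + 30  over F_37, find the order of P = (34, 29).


Compute successive multiples of P until we hit O:
  1P = (34, 29)
  2P = (9, 13)
  3P = (4, 5)
  4P = (10, 5)
  5P = (31, 11)
  6P = (8, 16)
  7P = (23, 32)
  8P = (29, 10)
  ... (continuing to 42P)
  42P = O

ord(P) = 42


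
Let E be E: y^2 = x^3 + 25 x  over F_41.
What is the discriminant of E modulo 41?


4 a^3 + 27 b^2 = 4*25^3 + 27*0^2 = 62500 + 0 = 62500
Delta = -16 * (62500) = -1000000
Delta mod 41 = 31

Delta = 31 (mod 41)


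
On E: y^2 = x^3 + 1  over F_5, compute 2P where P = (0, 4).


Doubling: s = (3 x1^2 + a) / (2 y1)
s = (3*0^2 + 0) / (2*4) mod 5 = 0
x3 = s^2 - 2 x1 mod 5 = 0^2 - 2*0 = 0
y3 = s (x1 - x3) - y1 mod 5 = 0 * (0 - 0) - 4 = 1

2P = (0, 1)


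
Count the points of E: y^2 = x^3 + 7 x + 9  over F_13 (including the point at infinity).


For each x in F_13, count y with y^2 = x^3 + 7 x + 9 mod 13:
  x = 0: RHS = 9, y in [3, 10]  -> 2 point(s)
  x = 1: RHS = 4, y in [2, 11]  -> 2 point(s)
  x = 4: RHS = 10, y in [6, 7]  -> 2 point(s)
  x = 5: RHS = 0, y in [0]  -> 1 point(s)
  x = 10: RHS = 0, y in [0]  -> 1 point(s)
  x = 11: RHS = 0, y in [0]  -> 1 point(s)
  x = 12: RHS = 1, y in [1, 12]  -> 2 point(s)
Affine points: 11. Add the point at infinity: total = 12.

#E(F_13) = 12


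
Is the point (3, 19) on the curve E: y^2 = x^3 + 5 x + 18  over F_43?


Check whether y^2 = x^3 + 5 x + 18 (mod 43) for (x, y) = (3, 19).
LHS: y^2 = 19^2 mod 43 = 17
RHS: x^3 + 5 x + 18 = 3^3 + 5*3 + 18 mod 43 = 17
LHS = RHS

Yes, on the curve


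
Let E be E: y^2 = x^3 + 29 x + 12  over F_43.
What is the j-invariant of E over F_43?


Delta = -16(4 a^3 + 27 b^2) mod 43 = 17
-1728 * (4 a)^3 = -1728 * (4*29)^3 mod 43 = 32
j = 32 * 17^(-1) mod 43 = 12

j = 12 (mod 43)


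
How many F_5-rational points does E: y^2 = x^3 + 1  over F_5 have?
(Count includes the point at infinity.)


For each x in F_5, count y with y^2 = x^3 + 0 x + 1 mod 5:
  x = 0: RHS = 1, y in [1, 4]  -> 2 point(s)
  x = 2: RHS = 4, y in [2, 3]  -> 2 point(s)
  x = 4: RHS = 0, y in [0]  -> 1 point(s)
Affine points: 5. Add the point at infinity: total = 6.

#E(F_5) = 6


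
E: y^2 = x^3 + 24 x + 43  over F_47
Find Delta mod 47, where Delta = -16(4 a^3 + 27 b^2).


4 a^3 + 27 b^2 = 4*24^3 + 27*43^2 = 55296 + 49923 = 105219
Delta = -16 * (105219) = -1683504
Delta mod 47 = 36

Delta = 36 (mod 47)


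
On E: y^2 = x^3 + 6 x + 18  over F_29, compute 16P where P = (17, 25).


k = 16 = 10000_2 (binary, LSB first: 00001)
Double-and-add from P = (17, 25):
  bit 0 = 0: acc unchanged = O
  bit 1 = 0: acc unchanged = O
  bit 2 = 0: acc unchanged = O
  bit 3 = 0: acc unchanged = O
  bit 4 = 1: acc = O + (1, 24) = (1, 24)

16P = (1, 24)


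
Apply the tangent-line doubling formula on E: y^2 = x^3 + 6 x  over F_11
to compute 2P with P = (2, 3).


Doubling: s = (3 x1^2 + a) / (2 y1)
s = (3*2^2 + 6) / (2*3) mod 11 = 3
x3 = s^2 - 2 x1 mod 11 = 3^2 - 2*2 = 5
y3 = s (x1 - x3) - y1 mod 11 = 3 * (2 - 5) - 3 = 10

2P = (5, 10)


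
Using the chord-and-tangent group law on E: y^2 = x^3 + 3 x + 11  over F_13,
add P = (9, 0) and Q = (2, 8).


P != Q, so use the chord formula.
s = (y2 - y1) / (x2 - x1) = (8) / (6) mod 13 = 10
x3 = s^2 - x1 - x2 mod 13 = 10^2 - 9 - 2 = 11
y3 = s (x1 - x3) - y1 mod 13 = 10 * (9 - 11) - 0 = 6

P + Q = (11, 6)


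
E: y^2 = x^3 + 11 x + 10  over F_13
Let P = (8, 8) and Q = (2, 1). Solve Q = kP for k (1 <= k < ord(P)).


Enumerate multiples of P until we hit Q = (2, 1):
  1P = (8, 8)
  2P = (7, 12)
  3P = (1, 3)
  4P = (0, 7)
  5P = (4, 12)
  6P = (2, 12)
  7P = (2, 1)
Match found at i = 7.

k = 7


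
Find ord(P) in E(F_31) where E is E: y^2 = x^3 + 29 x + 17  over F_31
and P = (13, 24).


Compute successive multiples of P until we hit O:
  1P = (13, 24)
  2P = (10, 25)
  3P = (15, 18)
  4P = (12, 4)
  5P = (3, 21)
  6P = (3, 10)
  7P = (12, 27)
  8P = (15, 13)
  ... (continuing to 11P)
  11P = O

ord(P) = 11


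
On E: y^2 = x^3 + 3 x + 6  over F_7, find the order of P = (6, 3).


Compute successive multiples of P until we hit O:
  1P = (6, 3)
  2P = (3, 0)
  3P = (6, 4)
  4P = O

ord(P) = 4


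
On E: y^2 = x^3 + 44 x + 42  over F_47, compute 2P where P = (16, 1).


Doubling: s = (3 x1^2 + a) / (2 y1)
s = (3*16^2 + 44) / (2*1) mod 47 = 30
x3 = s^2 - 2 x1 mod 47 = 30^2 - 2*16 = 22
y3 = s (x1 - x3) - y1 mod 47 = 30 * (16 - 22) - 1 = 7

2P = (22, 7)


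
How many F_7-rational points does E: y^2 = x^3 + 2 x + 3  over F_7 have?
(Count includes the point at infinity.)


For each x in F_7, count y with y^2 = x^3 + 2 x + 3 mod 7:
  x = 2: RHS = 1, y in [1, 6]  -> 2 point(s)
  x = 3: RHS = 1, y in [1, 6]  -> 2 point(s)
  x = 6: RHS = 0, y in [0]  -> 1 point(s)
Affine points: 5. Add the point at infinity: total = 6.

#E(F_7) = 6


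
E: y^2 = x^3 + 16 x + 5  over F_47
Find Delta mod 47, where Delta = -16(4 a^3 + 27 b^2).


4 a^3 + 27 b^2 = 4*16^3 + 27*5^2 = 16384 + 675 = 17059
Delta = -16 * (17059) = -272944
Delta mod 47 = 32

Delta = 32 (mod 47)


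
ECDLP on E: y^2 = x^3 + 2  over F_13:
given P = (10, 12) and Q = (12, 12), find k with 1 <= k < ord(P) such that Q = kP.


Enumerate multiples of P until we hit Q = (12, 12):
  1P = (10, 12)
  2P = (3, 4)
  3P = (9, 4)
  4P = (6, 7)
  5P = (1, 9)
  6P = (5, 7)
  7P = (12, 12)
Match found at i = 7.

k = 7


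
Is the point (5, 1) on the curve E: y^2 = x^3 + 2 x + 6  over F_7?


Check whether y^2 = x^3 + 2 x + 6 (mod 7) for (x, y) = (5, 1).
LHS: y^2 = 1^2 mod 7 = 1
RHS: x^3 + 2 x + 6 = 5^3 + 2*5 + 6 mod 7 = 1
LHS = RHS

Yes, on the curve


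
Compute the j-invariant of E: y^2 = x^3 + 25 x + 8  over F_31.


Delta = -16(4 a^3 + 27 b^2) mod 31 = 2
-1728 * (4 a)^3 = -1728 * (4*25)^3 mod 31 = 16
j = 16 * 2^(-1) mod 31 = 8

j = 8 (mod 31)


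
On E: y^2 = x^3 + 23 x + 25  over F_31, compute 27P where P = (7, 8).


k = 27 = 11011_2 (binary, LSB first: 11011)
Double-and-add from P = (7, 8):
  bit 0 = 1: acc = O + (7, 8) = (7, 8)
  bit 1 = 1: acc = (7, 8) + (18, 3) = (8, 15)
  bit 2 = 0: acc unchanged = (8, 15)
  bit 3 = 1: acc = (8, 15) + (13, 14) = (15, 5)
  bit 4 = 1: acc = (15, 5) + (6, 10) = (26, 8)

27P = (26, 8)


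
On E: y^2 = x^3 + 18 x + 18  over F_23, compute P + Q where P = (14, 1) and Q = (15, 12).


P != Q, so use the chord formula.
s = (y2 - y1) / (x2 - x1) = (11) / (1) mod 23 = 11
x3 = s^2 - x1 - x2 mod 23 = 11^2 - 14 - 15 = 0
y3 = s (x1 - x3) - y1 mod 23 = 11 * (14 - 0) - 1 = 15

P + Q = (0, 15)


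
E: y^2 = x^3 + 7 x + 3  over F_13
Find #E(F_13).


For each x in F_13, count y with y^2 = x^3 + 7 x + 3 mod 13:
  x = 0: RHS = 3, y in [4, 9]  -> 2 point(s)
  x = 2: RHS = 12, y in [5, 8]  -> 2 point(s)
  x = 3: RHS = 12, y in [5, 8]  -> 2 point(s)
  x = 4: RHS = 4, y in [2, 11]  -> 2 point(s)
  x = 6: RHS = 1, y in [1, 12]  -> 2 point(s)
  x = 8: RHS = 12, y in [5, 8]  -> 2 point(s)
Affine points: 12. Add the point at infinity: total = 13.

#E(F_13) = 13


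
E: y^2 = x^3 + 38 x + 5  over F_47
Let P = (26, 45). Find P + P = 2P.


Doubling: s = (3 x1^2 + a) / (2 y1)
s = (3*26^2 + 38) / (2*45) mod 47 = 24
x3 = s^2 - 2 x1 mod 47 = 24^2 - 2*26 = 7
y3 = s (x1 - x3) - y1 mod 47 = 24 * (26 - 7) - 45 = 35

2P = (7, 35)


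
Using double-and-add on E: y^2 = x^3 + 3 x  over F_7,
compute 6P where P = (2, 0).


k = 6 = 110_2 (binary, LSB first: 011)
Double-and-add from P = (2, 0):
  bit 0 = 0: acc unchanged = O
  bit 1 = 1: acc = O + O = O
  bit 2 = 1: acc = O + O = O

6P = O


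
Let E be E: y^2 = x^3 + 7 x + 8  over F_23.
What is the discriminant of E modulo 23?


4 a^3 + 27 b^2 = 4*7^3 + 27*8^2 = 1372 + 1728 = 3100
Delta = -16 * (3100) = -49600
Delta mod 23 = 11

Delta = 11 (mod 23)


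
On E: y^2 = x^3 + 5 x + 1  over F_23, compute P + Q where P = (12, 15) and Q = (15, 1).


P != Q, so use the chord formula.
s = (y2 - y1) / (x2 - x1) = (9) / (3) mod 23 = 3
x3 = s^2 - x1 - x2 mod 23 = 3^2 - 12 - 15 = 5
y3 = s (x1 - x3) - y1 mod 23 = 3 * (12 - 5) - 15 = 6

P + Q = (5, 6)


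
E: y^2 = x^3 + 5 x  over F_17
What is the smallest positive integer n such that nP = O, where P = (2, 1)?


Compute successive multiples of P until we hit O:
  1P = (2, 1)
  2P = (13, 16)
  3P = (4, 4)
  4P = (9, 14)
  5P = (15, 4)
  6P = (8, 12)
  7P = (8, 5)
  8P = (15, 13)
  ... (continuing to 13P)
  13P = O

ord(P) = 13


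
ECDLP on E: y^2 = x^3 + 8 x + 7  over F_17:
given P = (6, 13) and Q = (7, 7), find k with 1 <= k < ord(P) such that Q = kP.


Enumerate multiples of P until we hit Q = (7, 7):
  1P = (6, 13)
  2P = (7, 10)
  3P = (13, 8)
  4P = (11, 10)
  5P = (16, 10)
  6P = (16, 7)
  7P = (11, 7)
  8P = (13, 9)
  9P = (7, 7)
Match found at i = 9.

k = 9


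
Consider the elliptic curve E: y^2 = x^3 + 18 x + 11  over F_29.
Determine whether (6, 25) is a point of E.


Check whether y^2 = x^3 + 18 x + 11 (mod 29) for (x, y) = (6, 25).
LHS: y^2 = 25^2 mod 29 = 16
RHS: x^3 + 18 x + 11 = 6^3 + 18*6 + 11 mod 29 = 16
LHS = RHS

Yes, on the curve


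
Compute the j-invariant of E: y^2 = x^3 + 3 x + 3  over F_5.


Delta = -16(4 a^3 + 27 b^2) mod 5 = 4
-1728 * (4 a)^3 = -1728 * (4*3)^3 mod 5 = 1
j = 1 * 4^(-1) mod 5 = 4

j = 4 (mod 5)


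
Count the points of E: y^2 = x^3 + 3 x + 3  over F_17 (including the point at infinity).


For each x in F_17, count y with y^2 = x^3 + 3 x + 3 mod 17:
  x = 2: RHS = 0, y in [0]  -> 1 point(s)
  x = 6: RHS = 16, y in [4, 13]  -> 2 point(s)
  x = 10: RHS = 13, y in [8, 9]  -> 2 point(s)
  x = 12: RHS = 16, y in [4, 13]  -> 2 point(s)
  x = 14: RHS = 1, y in [1, 16]  -> 2 point(s)
  x = 16: RHS = 16, y in [4, 13]  -> 2 point(s)
Affine points: 11. Add the point at infinity: total = 12.

#E(F_17) = 12


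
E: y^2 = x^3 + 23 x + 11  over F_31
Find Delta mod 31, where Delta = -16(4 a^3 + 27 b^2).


4 a^3 + 27 b^2 = 4*23^3 + 27*11^2 = 48668 + 3267 = 51935
Delta = -16 * (51935) = -830960
Delta mod 31 = 26

Delta = 26 (mod 31)


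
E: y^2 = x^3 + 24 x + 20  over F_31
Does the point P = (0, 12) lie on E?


Check whether y^2 = x^3 + 24 x + 20 (mod 31) for (x, y) = (0, 12).
LHS: y^2 = 12^2 mod 31 = 20
RHS: x^3 + 24 x + 20 = 0^3 + 24*0 + 20 mod 31 = 20
LHS = RHS

Yes, on the curve


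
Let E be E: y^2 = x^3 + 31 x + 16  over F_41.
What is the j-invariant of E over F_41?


Delta = -16(4 a^3 + 27 b^2) mod 41 = 25
-1728 * (4 a)^3 = -1728 * (4*31)^3 mod 41 = 35
j = 35 * 25^(-1) mod 41 = 26

j = 26 (mod 41)


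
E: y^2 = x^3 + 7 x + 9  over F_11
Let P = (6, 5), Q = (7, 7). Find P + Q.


P != Q, so use the chord formula.
s = (y2 - y1) / (x2 - x1) = (2) / (1) mod 11 = 2
x3 = s^2 - x1 - x2 mod 11 = 2^2 - 6 - 7 = 2
y3 = s (x1 - x3) - y1 mod 11 = 2 * (6 - 2) - 5 = 3

P + Q = (2, 3)
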